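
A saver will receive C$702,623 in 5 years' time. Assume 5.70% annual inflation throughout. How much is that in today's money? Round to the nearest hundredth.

Price-level factor over 5 years: (1 + 5.70%)^5 ≈ 1.3193953117.
Purchasing power today: C$702,623 divided by that factor.

C$532,534.10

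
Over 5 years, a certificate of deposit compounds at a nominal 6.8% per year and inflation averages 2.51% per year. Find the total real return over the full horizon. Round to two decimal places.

22.75%

The annual real rate is (1+6.8%)/(1+2.51%) − 1 = 4.1850%.
Compounded over 5 years: (1 + 0.041850)^5 − 1 ≈ 0.22751.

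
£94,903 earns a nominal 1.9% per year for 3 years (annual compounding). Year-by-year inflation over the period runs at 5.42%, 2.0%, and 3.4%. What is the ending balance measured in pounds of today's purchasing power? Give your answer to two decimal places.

£90,314.77

Nominal value at maturity: £94,903 × (1 + 1.9%)^3 ≈ £100,415.90.
Price-level factor over 3 years: 1.0542 × 1.020 × 1.034 = 1.111843656.
Dividing the nominal maturity value by the price-level factor gives the value in today's money.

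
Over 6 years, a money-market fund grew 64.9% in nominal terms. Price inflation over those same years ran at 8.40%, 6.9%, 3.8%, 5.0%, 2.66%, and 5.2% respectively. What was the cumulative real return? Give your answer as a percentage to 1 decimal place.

20.9%

Cumulative inflation factor: 1.0840 × 1.069 × 1.038 × 1.050 × 1.0266 × 1.052 ≈ 1.36399.
Nominal growth factor: 1.64900. Real growth factor = 1.64900 / 1.36399 ≈ 1.20895.
Total real return ≈ 20.8955%.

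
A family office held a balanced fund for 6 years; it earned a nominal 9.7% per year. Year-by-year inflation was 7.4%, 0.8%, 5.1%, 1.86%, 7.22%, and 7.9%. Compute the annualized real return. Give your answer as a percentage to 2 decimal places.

4.47%

Cumulative inflation factor: 1.074 × 1.008 × 1.051 × 1.0186 × 1.0722 × 1.079 ≈ 1.34081.
Nominal growth factor: 1.74277. Real growth factor = 1.74277 / 1.34081 ≈ 1.29978.
Annualized: 1.29978^(1/6) − 1 ≈ 0.04467.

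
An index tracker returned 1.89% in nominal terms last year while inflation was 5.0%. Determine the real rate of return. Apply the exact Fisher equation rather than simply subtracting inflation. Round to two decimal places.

-2.96%

Real return via the Fisher equation: (1 + 1.89%)/(1 + 5.0%) − 1 = 1.0189/1.050 − 1 ≈ -0.02962.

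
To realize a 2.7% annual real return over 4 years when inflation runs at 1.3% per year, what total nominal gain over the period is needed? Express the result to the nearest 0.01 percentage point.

Required annual nominal rate: (1+2.7%)(1+1.3%) − 1 = 4.0351%.
Cumulative over 4 years: (1 + 0.040351)^4 − 1 ≈ 0.17144.

17.14%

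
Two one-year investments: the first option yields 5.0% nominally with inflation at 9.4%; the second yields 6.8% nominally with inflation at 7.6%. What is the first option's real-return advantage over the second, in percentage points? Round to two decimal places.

The first option real return: 1.050/1.094 − 1 = -4.022%.
The second real return: 1.068/1.076 − 1 = -0.743%.
Difference: -4.022 − (-0.743) = -3.279 pp.

-3.28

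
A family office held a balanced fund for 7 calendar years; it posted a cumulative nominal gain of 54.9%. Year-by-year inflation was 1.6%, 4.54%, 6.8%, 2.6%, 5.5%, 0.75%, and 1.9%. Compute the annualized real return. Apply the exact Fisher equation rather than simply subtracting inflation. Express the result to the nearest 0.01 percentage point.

Cumulative inflation factor: 1.016 × 1.0454 × 1.068 × 1.026 × 1.055 × 1.0075 × 1.019 ≈ 1.26057.
Nominal growth factor: 1.54900. Real growth factor = 1.54900 / 1.26057 ≈ 1.22881.
Annualized: 1.22881^(1/7) − 1 ≈ 0.02987.

2.99%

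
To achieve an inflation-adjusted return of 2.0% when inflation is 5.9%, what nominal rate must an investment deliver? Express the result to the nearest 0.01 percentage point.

By the Fisher equation, 1 + r_nom = (1 + 2.0%)(1 + 5.9%) = 1.020 × 1.059 = 1.08018.
So r_nom = 8.018%.

8.02%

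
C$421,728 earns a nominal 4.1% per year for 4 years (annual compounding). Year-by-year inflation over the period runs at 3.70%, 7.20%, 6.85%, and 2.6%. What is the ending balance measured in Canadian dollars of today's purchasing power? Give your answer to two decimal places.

Nominal value at maturity: C$421,728 × (1 + 4.1%)^4 ≈ C$495,262.40.
Price-level factor over 4 years: 1.0370 × 1.0720 × 1.0685 × 1.026 ≈ 1.2186961216.
Dividing the nominal maturity value by the price-level factor gives the value in today's money.

C$406,387.11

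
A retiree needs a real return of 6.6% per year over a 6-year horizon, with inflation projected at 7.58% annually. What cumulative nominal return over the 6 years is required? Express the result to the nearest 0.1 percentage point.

Required annual nominal rate: (1+6.6%)(1+7.58%) − 1 = 14.68028%.
Cumulative over 6 years: (1 + 0.1468028)^6 − 1 ≈ 1.27474.

127.5%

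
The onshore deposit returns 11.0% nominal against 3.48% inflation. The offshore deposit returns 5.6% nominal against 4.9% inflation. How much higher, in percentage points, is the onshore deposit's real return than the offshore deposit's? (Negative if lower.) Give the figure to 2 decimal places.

6.60

The onshore deposit real return: 1.110/1.0348 − 1 = 7.267%.
The offshore deposit real return: 1.056/1.049 − 1 = 0.667%.
Difference: 7.267 − 0.667 = 6.600 pp.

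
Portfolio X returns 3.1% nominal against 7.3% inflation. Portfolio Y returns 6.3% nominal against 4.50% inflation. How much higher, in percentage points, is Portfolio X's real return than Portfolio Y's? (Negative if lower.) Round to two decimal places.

Portfolio X real return: 1.031/1.073 − 1 = -3.914%.
Portfolio Y real return: 1.063/1.0450 − 1 = 1.722%.
Difference: -3.914 − 1.722 = -5.636 pp.

-5.64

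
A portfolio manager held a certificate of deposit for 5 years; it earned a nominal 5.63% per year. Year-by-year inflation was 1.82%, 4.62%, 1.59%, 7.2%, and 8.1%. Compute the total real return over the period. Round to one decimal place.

Cumulative inflation factor: 1.0182 × 1.0462 × 1.0159 × 1.072 × 1.081 ≈ 1.25406.
Nominal growth factor: 1.31503. Real growth factor = 1.31503 / 1.25406 ≈ 1.04862.
Total real return ≈ 4.8618%.

4.9%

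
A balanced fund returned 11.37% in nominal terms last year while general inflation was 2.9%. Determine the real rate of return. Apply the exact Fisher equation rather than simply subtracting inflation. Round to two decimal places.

8.23%

Real return via the Fisher equation: (1 + 11.37%)/(1 + 2.9%) − 1 = 1.1137/1.029 − 1 ≈ 0.08231.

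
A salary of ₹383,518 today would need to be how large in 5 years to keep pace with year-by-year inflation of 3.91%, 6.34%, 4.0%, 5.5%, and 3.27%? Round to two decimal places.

₹480,175.20

Cumulative price-level factor: 1.0391 × 1.0634 × 1.040 × 1.055 × 1.0327 ≈ 1.2520278136.
The nominal amount required is ₹383,518 scaled up by that factor.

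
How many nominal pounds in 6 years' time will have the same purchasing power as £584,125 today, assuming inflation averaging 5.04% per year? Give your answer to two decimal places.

Cumulative price-level factor: (1+5.04%)^6 ≈ 1.3431616351.
Multiplying £584,125 by the price-level factor gives the future nominal sum.

£784,574.29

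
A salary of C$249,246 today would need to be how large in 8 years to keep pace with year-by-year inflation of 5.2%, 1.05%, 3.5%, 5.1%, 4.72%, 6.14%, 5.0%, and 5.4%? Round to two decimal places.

Cumulative price-level factor: 1.052 × 1.0105 × 1.035 × 1.051 × 1.0472 × 1.0614 × 1.050 × 1.054 ≈ 1.4224393247.
The nominal amount required is C$249,246 scaled up by that factor.

C$354,537.31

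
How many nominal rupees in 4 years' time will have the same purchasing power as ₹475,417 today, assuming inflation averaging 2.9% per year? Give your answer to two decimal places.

Cumulative price-level factor: (1+2.9%)^4 ≈ 1.1211442633.
The nominal amount required is ₹475,417 scaled up by that factor.

₹533,011.04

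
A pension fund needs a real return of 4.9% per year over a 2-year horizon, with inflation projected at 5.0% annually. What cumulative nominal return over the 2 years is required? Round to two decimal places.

21.32%

Required annual nominal rate: (1+4.9%)(1+5.0%) − 1 = 10.145%.
Cumulative over 2 years: (1 + 0.10145)^2 − 1 ≈ 0.21319.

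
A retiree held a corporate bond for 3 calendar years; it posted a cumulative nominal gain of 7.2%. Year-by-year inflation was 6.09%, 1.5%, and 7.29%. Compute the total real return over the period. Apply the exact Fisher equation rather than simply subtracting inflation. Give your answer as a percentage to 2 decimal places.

Cumulative inflation factor: 1.0609 × 1.015 × 1.0729 ≈ 1.15531.
Nominal growth factor: 1.07200. Real growth factor = 1.07200 / 1.15531 ≈ 0.92789.
Total real return ≈ -7.2113%.

-7.21%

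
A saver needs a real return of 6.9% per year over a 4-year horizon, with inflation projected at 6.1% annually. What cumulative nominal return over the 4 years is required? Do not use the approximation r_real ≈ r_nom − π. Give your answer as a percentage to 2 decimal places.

Required annual nominal rate: (1+6.9%)(1+6.1%) − 1 = 13.4209%.
Cumulative over 4 years: (1 + 0.134209)^4 − 1 ≈ 0.65490.

65.49%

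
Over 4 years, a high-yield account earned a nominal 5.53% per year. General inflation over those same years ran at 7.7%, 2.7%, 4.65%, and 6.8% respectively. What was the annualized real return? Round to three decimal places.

0.081%

Cumulative inflation factor: 1.077 × 1.027 × 1.0465 × 1.068 ≈ 1.23622.
Nominal growth factor: 1.24023. Real growth factor = 1.24023 / 1.23622 ≈ 1.00325.
Annualized: 1.00325^(1/4) − 1 ≈ 0.00081.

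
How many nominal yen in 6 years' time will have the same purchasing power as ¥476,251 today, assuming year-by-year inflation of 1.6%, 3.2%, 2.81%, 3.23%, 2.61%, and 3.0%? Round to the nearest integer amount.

¥560,115

Cumulative price-level factor: 1.016 × 1.032 × 1.0281 × 1.0323 × 1.0261 × 1.030 ≈ 1.1760928347.
The nominal amount required is ¥476,251 scaled up by that factor.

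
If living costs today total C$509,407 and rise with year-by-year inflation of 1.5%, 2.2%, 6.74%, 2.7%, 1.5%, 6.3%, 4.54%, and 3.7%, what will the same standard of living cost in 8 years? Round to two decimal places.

C$677,547.97

Cumulative price-level factor: 1.015 × 1.022 × 1.0674 × 1.027 × 1.015 × 1.063 × 1.0454 × 1.037 ≈ 1.3300719633.
Multiplying C$509,407 by the price-level factor gives the future nominal sum.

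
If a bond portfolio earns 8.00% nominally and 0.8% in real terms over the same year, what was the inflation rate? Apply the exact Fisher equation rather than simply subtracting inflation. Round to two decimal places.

7.14%

From (1+r_nom) = (1+r_real)(1+π), we get 1+π = (1 + 8.00%)/(1 + 0.8%) = 1.0800/1.008 ≈ 1.07143.
So π ≈ 7.1429%.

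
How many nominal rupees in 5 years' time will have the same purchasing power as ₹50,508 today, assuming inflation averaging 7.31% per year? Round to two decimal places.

Cumulative price-level factor: (1+7.31%)^5 ≈ 1.4229871371.
The nominal amount required is ₹50,508 scaled up by that factor.

₹71,872.23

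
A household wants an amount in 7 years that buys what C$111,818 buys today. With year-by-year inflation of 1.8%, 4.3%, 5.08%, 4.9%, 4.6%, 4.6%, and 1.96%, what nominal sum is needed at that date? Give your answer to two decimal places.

C$145,993.18

Cumulative price-level factor: 1.018 × 1.043 × 1.0508 × 1.049 × 1.046 × 1.046 × 1.0196 ≈ 1.3056321468.
Multiplying C$111,818 by the price-level factor gives the future nominal sum.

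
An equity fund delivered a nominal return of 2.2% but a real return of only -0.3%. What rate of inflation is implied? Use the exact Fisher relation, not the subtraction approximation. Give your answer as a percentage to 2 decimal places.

From (1+r_nom) = (1+r_real)(1+π), we get 1+π = (1 + 2.2%)/(1 − 0.3%) = 1.022/0.997 ≈ 1.02508.
So π ≈ 2.5075%.

2.51%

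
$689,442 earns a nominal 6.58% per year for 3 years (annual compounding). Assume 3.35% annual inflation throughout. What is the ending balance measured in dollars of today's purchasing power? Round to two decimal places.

Nominal value at maturity: $689,442 × (1 + 6.58%)^3 ≈ $834,689.37.
Price-level factor over 3 years: (1 + 3.35%)^3 ≈ 1.1039043454.
The maturity value deflated by that factor is the answer in today's purchasing power.

$756,124.73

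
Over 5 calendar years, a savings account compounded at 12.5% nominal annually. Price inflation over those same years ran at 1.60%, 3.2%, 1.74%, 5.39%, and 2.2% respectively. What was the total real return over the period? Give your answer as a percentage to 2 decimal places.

56.84%

Cumulative inflation factor: 1.0160 × 1.032 × 1.0174 × 1.0539 × 1.022 ≈ 1.14899.
Nominal growth factor: 1.80203. Real growth factor = 1.80203 / 1.14899 ≈ 1.56837.
Total real return ≈ 56.8365%.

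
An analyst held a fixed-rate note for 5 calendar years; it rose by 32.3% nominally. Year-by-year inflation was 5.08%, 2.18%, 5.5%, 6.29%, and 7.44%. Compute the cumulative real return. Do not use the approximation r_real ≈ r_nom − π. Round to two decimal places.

Cumulative inflation factor: 1.0508 × 1.0218 × 1.055 × 1.0629 × 1.0744 ≈ 1.29359.
Nominal growth factor: 1.32300. Real growth factor = 1.32300 / 1.29359 ≈ 1.02273.
Total real return ≈ 2.2735%.

2.27%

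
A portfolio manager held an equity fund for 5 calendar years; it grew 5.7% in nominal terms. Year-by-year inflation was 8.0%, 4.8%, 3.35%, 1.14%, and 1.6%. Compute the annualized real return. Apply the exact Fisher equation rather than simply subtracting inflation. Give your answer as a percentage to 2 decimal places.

-2.54%

Cumulative inflation factor: 1.080 × 1.048 × 1.0335 × 1.0114 × 1.016 ≈ 1.20202.
Nominal growth factor: 1.05700. Real growth factor = 1.05700 / 1.20202 ≈ 0.87935.
Annualized: 0.87935^(1/5) − 1 ≈ -0.02539.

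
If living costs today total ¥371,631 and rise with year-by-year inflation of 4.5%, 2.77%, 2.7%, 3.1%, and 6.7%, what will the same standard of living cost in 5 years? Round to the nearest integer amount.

Cumulative price-level factor: 1.045 × 1.0277 × 1.027 × 1.031 × 1.067 ≈ 1.2133222877.
The nominal amount required is ¥371,631 scaled up by that factor.

¥450,908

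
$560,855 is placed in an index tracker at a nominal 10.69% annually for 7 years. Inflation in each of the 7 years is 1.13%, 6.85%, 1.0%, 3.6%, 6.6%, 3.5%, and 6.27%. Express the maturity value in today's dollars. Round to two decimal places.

Nominal value at maturity: $560,855 × (1 + 10.69%)^7 ≈ $1,141,850.66.
Price-level factor over 7 years: 1.0113 × 1.0685 × 1.010 × 1.036 × 1.066 × 1.035 × 1.0627 ≈ 1.3256958538.
Dividing the nominal maturity value by the price-level factor gives the value in today's money.

$861,321.74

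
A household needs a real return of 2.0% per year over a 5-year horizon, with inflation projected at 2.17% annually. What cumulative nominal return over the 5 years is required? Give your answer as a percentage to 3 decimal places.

22.919%

Required annual nominal rate: (1+2.0%)(1+2.17%) − 1 = 4.2134%.
Cumulative over 5 years: (1 + 0.042134)^5 − 1 ≈ 0.22919.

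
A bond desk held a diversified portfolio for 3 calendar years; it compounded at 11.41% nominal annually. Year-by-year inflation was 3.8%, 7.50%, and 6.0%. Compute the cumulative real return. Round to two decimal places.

Cumulative inflation factor: 1.038 × 1.0750 × 1.060 ≈ 1.18280.
Nominal growth factor: 1.38284. Real growth factor = 1.38284 / 1.18280 ≈ 1.16912.
Total real return ≈ 16.9125%.

16.91%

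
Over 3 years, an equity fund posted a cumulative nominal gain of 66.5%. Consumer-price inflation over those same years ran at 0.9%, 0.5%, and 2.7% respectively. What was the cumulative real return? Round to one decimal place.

Cumulative inflation factor: 1.009 × 1.005 × 1.027 ≈ 1.04142.
Nominal growth factor: 1.66500. Real growth factor = 1.66500 / 1.04142 ≈ 1.59877.
Total real return ≈ 59.8772%.

59.9%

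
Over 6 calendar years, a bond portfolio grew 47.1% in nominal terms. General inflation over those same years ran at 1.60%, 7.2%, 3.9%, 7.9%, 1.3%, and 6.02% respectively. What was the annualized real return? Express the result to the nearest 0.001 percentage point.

Cumulative inflation factor: 1.0160 × 1.072 × 1.039 × 1.079 × 1.013 × 1.0602 ≈ 1.31136.
Nominal growth factor: 1.47100. Real growth factor = 1.47100 / 1.31136 ≈ 1.12173.
Annualized: 1.12173^(1/6) − 1 ≈ 0.01933.

1.933%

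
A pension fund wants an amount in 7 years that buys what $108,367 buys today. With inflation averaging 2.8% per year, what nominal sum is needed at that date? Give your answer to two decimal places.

$131,476.72

Cumulative price-level factor: (1+2.8%)^7 ≈ 1.2132541978.
The nominal amount required is $108,367 scaled up by that factor.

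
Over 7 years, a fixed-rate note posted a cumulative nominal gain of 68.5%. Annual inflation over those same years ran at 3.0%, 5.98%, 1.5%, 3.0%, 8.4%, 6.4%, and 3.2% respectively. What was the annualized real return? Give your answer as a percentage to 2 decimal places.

Cumulative inflation factor: 1.030 × 1.0598 × 1.015 × 1.030 × 1.084 × 1.064 × 1.032 ≈ 1.35836.
Nominal growth factor: 1.68500. Real growth factor = 1.68500 / 1.35836 ≈ 1.24047.
Annualized: 1.24047^(1/7) − 1 ≈ 0.03126.

3.13%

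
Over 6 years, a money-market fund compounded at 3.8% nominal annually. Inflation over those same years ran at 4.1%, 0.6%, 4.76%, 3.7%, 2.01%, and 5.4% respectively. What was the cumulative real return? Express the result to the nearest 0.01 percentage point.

2.25%

Cumulative inflation factor: 1.041 × 1.006 × 1.0476 × 1.037 × 1.0201 × 1.054 ≈ 1.22322.
Nominal growth factor: 1.25079. Real growth factor = 1.25079 / 1.22322 ≈ 1.02253.
Total real return ≈ 2.2534%.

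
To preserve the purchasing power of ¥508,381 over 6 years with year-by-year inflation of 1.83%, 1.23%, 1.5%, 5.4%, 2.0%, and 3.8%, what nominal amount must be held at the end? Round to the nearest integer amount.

Cumulative price-level factor: 1.0183 × 1.0123 × 1.015 × 1.054 × 1.020 × 1.038 ≈ 1.1675867530.
The nominal amount required is ¥508,381 scaled up by that factor.

¥593,579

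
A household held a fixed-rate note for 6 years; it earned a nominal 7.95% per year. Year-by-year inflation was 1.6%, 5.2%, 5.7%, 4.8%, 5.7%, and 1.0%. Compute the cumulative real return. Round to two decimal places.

25.20%

Cumulative inflation factor: 1.016 × 1.052 × 1.057 × 1.048 × 1.057 × 1.010 ≈ 1.26399.
Nominal growth factor: 1.58247. Real growth factor = 1.58247 / 1.26399 ≈ 1.25197.
Total real return ≈ 25.1970%.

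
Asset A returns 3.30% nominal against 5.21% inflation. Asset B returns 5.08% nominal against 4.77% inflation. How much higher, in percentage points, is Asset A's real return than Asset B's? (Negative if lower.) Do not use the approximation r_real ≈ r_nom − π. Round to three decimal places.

Asset A real return: 1.0330/1.0521 − 1 = -1.8154%.
Asset B real return: 1.0508/1.0477 − 1 = 0.2959%.
Difference: -1.8154 − 0.2959 = -2.1113 pp.

-2.111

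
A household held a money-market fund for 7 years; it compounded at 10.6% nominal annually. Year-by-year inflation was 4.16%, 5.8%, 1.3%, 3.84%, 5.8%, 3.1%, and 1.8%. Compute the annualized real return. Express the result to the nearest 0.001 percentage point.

Cumulative inflation factor: 1.0416 × 1.058 × 1.013 × 1.0384 × 1.058 × 1.031 × 1.018 ≈ 1.28722.
Nominal growth factor: 2.02435. Real growth factor = 2.02435 / 1.28722 ≈ 1.57265.
Annualized: 1.57265^(1/7) − 1 ≈ 0.06682.

6.682%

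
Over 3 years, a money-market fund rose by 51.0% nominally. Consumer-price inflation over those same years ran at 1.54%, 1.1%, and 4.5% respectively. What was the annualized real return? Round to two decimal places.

Cumulative inflation factor: 1.0154 × 1.011 × 1.045 ≈ 1.07277.
Nominal growth factor: 1.51000. Real growth factor = 1.51000 / 1.07277 ≈ 1.40758.
Annualized: 1.40758^(1/3) − 1 ≈ 0.12070.

12.07%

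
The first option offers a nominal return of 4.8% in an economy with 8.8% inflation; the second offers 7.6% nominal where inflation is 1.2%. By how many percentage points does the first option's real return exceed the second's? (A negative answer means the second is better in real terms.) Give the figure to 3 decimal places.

The first option real return: 1.048/1.088 − 1 = -3.6765%.
The second real return: 1.076/1.012 − 1 = 6.3241%.
Difference: -3.6765 − 6.3241 = -10.0006 pp.

-10.001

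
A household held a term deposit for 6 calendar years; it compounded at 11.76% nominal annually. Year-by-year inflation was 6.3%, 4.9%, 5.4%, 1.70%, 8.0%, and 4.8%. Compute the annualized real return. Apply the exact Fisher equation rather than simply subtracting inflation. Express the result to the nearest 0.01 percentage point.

6.27%

Cumulative inflation factor: 1.063 × 1.049 × 1.054 × 1.0170 × 1.080 × 1.048 ≈ 1.35287.
Nominal growth factor: 1.94858. Real growth factor = 1.94858 / 1.35287 ≈ 1.44033.
Annualized: 1.44033^(1/6) − 1 ≈ 0.06270.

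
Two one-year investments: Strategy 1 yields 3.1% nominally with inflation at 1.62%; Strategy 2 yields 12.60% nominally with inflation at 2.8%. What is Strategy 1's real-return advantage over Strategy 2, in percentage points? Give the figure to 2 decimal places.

Strategy 1 real return: 1.031/1.0162 − 1 = 1.456%.
Strategy 2 real return: 1.1260/1.028 − 1 = 9.533%.
Difference: 1.456 − 9.533 = -8.077 pp.

-8.08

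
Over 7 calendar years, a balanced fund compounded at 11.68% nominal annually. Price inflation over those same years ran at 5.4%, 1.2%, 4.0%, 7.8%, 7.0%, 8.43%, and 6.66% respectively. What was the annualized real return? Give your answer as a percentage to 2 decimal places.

5.60%

Cumulative inflation factor: 1.054 × 1.012 × 1.040 × 1.078 × 1.070 × 1.0843 × 1.0666 ≈ 1.47982.
Nominal growth factor: 2.16684. Real growth factor = 2.16684 / 1.47982 ≈ 1.46427.
Annualized: 1.46427^(1/7) − 1 ≈ 0.05599.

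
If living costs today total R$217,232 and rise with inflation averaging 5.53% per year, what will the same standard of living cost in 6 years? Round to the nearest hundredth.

Cumulative price-level factor: (1+5.53%)^6 ≈ 1.3811970078.
Multiplying R$217,232 by the price-level factor gives the future nominal sum.

R$300,040.19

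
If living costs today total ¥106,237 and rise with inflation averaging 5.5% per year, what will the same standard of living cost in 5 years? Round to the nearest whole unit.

¥138,848

Cumulative price-level factor: (1+5.5%)^5 ≈ 1.3069600064.
The nominal amount required is ¥106,237 scaled up by that factor.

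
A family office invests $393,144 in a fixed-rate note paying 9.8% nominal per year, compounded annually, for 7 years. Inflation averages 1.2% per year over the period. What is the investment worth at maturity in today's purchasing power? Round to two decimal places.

Nominal value at maturity: $393,144 × (1 + 9.8%)^7 ≈ $756,428.76.
Price-level factor over 7 years: (1 + 1.2%)^7 ≈ 1.0870852110.
Dividing the nominal maturity value by the price-level factor gives the value in today's money.

$695,832.08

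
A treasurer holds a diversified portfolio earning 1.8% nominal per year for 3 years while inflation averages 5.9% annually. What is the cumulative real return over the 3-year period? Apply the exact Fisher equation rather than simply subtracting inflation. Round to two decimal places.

-11.17%

The annual real rate is (1+1.8%)/(1+5.9%) − 1 = -3.8716%.
Compounded over 3 years: (1 + -0.038716)^3 − 1 ≈ -0.11171.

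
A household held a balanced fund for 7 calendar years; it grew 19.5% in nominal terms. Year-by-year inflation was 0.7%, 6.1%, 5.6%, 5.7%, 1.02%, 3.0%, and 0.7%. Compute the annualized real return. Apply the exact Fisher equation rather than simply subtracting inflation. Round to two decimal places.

Cumulative inflation factor: 1.007 × 1.061 × 1.056 × 1.057 × 1.0102 × 1.030 × 1.007 ≈ 1.24956.
Nominal growth factor: 1.19500. Real growth factor = 1.19500 / 1.24956 ≈ 0.95634.
Annualized: 0.95634^(1/7) − 1 ≈ -0.00636.

-0.64%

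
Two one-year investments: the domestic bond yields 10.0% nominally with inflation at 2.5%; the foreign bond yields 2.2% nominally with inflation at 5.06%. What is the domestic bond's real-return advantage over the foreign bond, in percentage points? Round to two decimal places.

10.04

The domestic bond real return: 1.100/1.025 − 1 = 7.317%.
The foreign bond real return: 1.022/1.0506 − 1 = -2.722%.
Difference: 7.317 − (-2.722) = 10.039 pp.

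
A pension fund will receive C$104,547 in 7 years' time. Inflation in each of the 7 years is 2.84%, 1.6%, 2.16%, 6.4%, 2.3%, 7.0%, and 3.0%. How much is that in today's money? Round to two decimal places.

Price-level factor over 7 years: 1.0284 × 1.016 × 1.0216 × 1.064 × 1.023 × 1.070 × 1.030 ≈ 1.2804862645.
Purchasing power today: C$104,547 divided by that factor.

C$81,646.33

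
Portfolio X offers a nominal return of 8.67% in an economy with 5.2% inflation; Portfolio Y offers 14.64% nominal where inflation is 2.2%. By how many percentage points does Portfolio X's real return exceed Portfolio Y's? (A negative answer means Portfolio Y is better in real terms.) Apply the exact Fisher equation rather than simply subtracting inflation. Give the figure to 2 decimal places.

Portfolio X real return: 1.0867/1.052 − 1 = 3.298%.
Portfolio Y real return: 1.1464/1.022 − 1 = 12.172%.
Difference: 3.298 − 12.172 = -8.874 pp.

-8.87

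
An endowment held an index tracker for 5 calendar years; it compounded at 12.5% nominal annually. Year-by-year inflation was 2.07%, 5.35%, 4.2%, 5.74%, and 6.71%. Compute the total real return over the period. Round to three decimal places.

Cumulative inflation factor: 1.0207 × 1.0535 × 1.042 × 1.0574 × 1.0671 ≈ 1.26428.
Nominal growth factor: 1.80203. Real growth factor = 1.80203 / 1.26428 ≈ 1.42534.
Total real return ≈ 42.5338%.

42.534%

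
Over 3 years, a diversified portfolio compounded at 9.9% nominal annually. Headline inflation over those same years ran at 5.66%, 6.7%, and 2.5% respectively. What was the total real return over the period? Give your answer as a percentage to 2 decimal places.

Cumulative inflation factor: 1.0566 × 1.067 × 1.025 ≈ 1.15558.
Nominal growth factor: 1.32737. Real growth factor = 1.32737 / 1.15558 ≈ 1.14867.
Total real return ≈ 14.8667%.

14.87%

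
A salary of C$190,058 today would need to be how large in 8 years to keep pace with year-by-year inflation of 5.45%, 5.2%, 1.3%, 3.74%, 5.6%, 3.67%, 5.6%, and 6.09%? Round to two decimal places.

C$271,743.74

Cumulative price-level factor: 1.0545 × 1.052 × 1.013 × 1.0374 × 1.056 × 1.0367 × 1.056 × 1.0609 ≈ 1.4297937597.
Multiplying C$190,058 by the price-level factor gives the future nominal sum.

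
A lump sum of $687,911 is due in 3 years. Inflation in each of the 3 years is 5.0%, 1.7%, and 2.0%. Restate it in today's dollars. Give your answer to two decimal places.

$631,570.49

Price-level factor over 3 years: 1.050 × 1.017 × 1.020 = 1.089207.
Purchasing power today: $687,911 divided by that factor.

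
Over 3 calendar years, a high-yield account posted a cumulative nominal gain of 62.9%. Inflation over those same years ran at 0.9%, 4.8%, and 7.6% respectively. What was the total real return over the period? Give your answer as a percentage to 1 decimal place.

Cumulative inflation factor: 1.009 × 1.048 × 1.076 ≈ 1.13780.
Nominal growth factor: 1.62900. Real growth factor = 1.62900 / 1.13780 ≈ 1.43171.
Total real return ≈ 43.1714%.

43.2%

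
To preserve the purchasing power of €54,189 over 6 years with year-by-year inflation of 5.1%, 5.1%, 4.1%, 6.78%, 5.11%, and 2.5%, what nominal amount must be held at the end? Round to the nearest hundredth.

€71,684.48

Cumulative price-level factor: 1.051 × 1.051 × 1.041 × 1.0678 × 1.0511 × 1.025 ≈ 1.3228602891.
The nominal amount required is €54,189 scaled up by that factor.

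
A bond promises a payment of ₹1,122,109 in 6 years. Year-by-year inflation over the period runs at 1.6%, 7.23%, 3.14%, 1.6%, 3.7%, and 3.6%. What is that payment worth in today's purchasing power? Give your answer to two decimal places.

₹914,883.27

Price-level factor over 6 years: 1.016 × 1.0723 × 1.0314 × 1.016 × 1.037 × 1.036 ≈ 1.2265051066.
Purchasing power today: ₹1,122,109 divided by that factor.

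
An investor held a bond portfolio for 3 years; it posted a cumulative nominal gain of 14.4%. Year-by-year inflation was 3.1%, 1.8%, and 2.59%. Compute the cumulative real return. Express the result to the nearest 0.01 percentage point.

Cumulative inflation factor: 1.031 × 1.018 × 1.0259 ≈ 1.07674.
Nominal growth factor: 1.14400. Real growth factor = 1.14400 / 1.07674 ≈ 1.06246.
Total real return ≈ 6.2465%.

6.25%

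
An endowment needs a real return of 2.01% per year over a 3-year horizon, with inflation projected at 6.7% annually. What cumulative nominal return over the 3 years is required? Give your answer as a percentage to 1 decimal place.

Required annual nominal rate: (1+2.01%)(1+6.7%) − 1 = 8.84467%.
Cumulative over 3 years: (1 + 0.0884467)^3 − 1 ≈ 0.28950.

29.0%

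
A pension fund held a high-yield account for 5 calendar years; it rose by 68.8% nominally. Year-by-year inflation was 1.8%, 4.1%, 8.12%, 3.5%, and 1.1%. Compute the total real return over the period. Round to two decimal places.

Cumulative inflation factor: 1.018 × 1.041 × 1.0812 × 1.035 × 1.011 ≈ 1.19894.
Nominal growth factor: 1.68800. Real growth factor = 1.68800 / 1.19894 ≈ 1.40791.
Total real return ≈ 40.7915%.

40.79%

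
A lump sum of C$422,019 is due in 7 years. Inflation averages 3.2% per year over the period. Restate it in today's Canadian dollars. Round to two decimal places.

C$338,512.04

Price-level factor over 7 years: (1 + 3.2%)^7 ≈ 1.2466882924.
Purchasing power today: C$422,019 divided by that factor.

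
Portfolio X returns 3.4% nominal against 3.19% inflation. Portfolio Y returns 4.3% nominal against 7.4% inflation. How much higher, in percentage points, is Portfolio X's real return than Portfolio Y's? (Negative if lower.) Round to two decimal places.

3.09

Portfolio X real return: 1.034/1.0319 − 1 = 0.204%.
Portfolio Y real return: 1.043/1.074 − 1 = -2.886%.
Difference: 0.204 − (-2.886) = 3.090 pp.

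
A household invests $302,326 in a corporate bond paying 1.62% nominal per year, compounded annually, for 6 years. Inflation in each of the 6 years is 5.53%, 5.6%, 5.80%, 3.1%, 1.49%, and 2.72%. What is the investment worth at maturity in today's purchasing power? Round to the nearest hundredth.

Nominal value at maturity: $302,326 × (1 + 1.62%)^6 ≈ $332,928.25.
Price-level factor over 6 years: 1.0553 × 1.056 × 1.0580 × 1.031 × 1.0149 × 1.0272 ≈ 1.2672504454.
Dividing the nominal maturity value by the price-level factor gives the value in today's money.

$262,717.01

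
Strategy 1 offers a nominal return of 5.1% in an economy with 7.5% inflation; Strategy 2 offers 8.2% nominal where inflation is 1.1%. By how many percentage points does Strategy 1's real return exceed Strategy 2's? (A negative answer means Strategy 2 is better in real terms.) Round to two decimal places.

Strategy 1 real return: 1.051/1.075 − 1 = -2.233%.
Strategy 2 real return: 1.082/1.011 − 1 = 7.023%.
Difference: -2.233 − 7.023 = -9.256 pp.

-9.26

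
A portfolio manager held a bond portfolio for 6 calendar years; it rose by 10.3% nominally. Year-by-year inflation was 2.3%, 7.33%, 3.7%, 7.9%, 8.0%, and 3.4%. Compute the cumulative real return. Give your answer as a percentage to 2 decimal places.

-19.60%

Cumulative inflation factor: 1.023 × 1.0733 × 1.037 × 1.079 × 1.080 × 1.034 ≈ 1.37196.
Nominal growth factor: 1.10300. Real growth factor = 1.10300 / 1.37196 ≈ 0.80396.
Total real return ≈ -19.6040%.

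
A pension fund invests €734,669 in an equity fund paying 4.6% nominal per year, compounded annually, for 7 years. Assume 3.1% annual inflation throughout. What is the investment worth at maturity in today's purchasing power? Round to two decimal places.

€812,835.85

Nominal value at maturity: €734,669 × (1 + 4.6%)^7 ≈ €1,006,499.37.
Price-level factor over 7 years: (1 + 3.1%)^7 ≈ 1.2382566157.
Dividing the nominal maturity value by the price-level factor gives the value in today's money.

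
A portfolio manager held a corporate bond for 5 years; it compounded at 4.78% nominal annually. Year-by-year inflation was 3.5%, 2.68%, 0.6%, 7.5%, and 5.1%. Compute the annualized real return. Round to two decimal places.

Cumulative inflation factor: 1.035 × 1.0268 × 1.006 × 1.075 × 1.051 ≈ 1.20791.
Nominal growth factor: 1.26297. Real growth factor = 1.26297 / 1.20791 ≈ 1.04558.
Annualized: 1.04558^(1/5) − 1 ≈ 0.00895.

0.90%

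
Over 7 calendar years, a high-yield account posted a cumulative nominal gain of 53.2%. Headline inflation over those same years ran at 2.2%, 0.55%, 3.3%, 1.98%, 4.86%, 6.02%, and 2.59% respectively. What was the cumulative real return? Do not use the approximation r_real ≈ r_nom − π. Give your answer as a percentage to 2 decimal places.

Cumulative inflation factor: 1.022 × 1.0055 × 1.033 × 1.0198 × 1.0486 × 1.0602 × 1.0259 ≈ 1.23467.
Nominal growth factor: 1.53200. Real growth factor = 1.53200 / 1.23467 ≈ 1.24082.
Total real return ≈ 24.0817%.

24.08%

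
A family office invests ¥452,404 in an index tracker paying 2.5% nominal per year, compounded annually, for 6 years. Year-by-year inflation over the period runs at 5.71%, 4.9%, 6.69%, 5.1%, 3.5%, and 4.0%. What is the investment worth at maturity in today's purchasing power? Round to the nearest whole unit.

Nominal value at maturity: ¥452,404 × (1 + 2.5%)^6 ≈ ¥524,650.
Price-level factor over 6 years: 1.0571 × 1.049 × 1.0669 × 1.051 × 1.035 × 1.040 ≈ 1.3384177306.
The maturity value deflated by that factor is the answer in today's purchasing power.

¥391,993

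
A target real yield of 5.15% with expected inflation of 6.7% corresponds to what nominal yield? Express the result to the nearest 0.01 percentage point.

12.20%

By the Fisher equation, 1 + r_nom = (1 + 5.15%)(1 + 6.7%) = 1.0515 × 1.067 = 1.1219505.
So r_nom = 12.19505%.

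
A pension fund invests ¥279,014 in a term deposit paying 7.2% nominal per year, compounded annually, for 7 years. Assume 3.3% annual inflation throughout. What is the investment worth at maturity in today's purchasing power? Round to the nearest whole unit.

Nominal value at maturity: ¥279,014 × (1 + 7.2%)^7 ≈ ¥453,931.
Price-level factor over 7 years: (1 + 3.3%)^7 ≈ 1.2551691332.
Dividing the nominal maturity value by the price-level factor gives the value in today's money.

¥361,649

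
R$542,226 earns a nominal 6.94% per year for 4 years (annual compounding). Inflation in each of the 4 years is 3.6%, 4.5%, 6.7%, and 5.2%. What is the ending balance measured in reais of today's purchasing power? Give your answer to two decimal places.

R$583,559.11

Nominal value at maturity: R$542,226 × (1 + 6.94%)^4 ≈ R$709,154.82.
Price-level factor over 4 years: 1.036 × 1.045 × 1.067 × 1.052 ≈ 1.2152236281.
The maturity value deflated by that factor is the answer in today's purchasing power.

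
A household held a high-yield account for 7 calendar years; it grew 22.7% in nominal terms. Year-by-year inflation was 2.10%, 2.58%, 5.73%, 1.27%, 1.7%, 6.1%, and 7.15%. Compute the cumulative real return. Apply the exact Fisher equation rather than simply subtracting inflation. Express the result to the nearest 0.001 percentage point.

-5.366%

Cumulative inflation factor: 1.0210 × 1.0258 × 1.0573 × 1.0127 × 1.017 × 1.061 × 1.0715 ≈ 1.29657.
Nominal growth factor: 1.22700. Real growth factor = 1.22700 / 1.29657 ≈ 0.94634.
Total real return ≈ -5.3657%.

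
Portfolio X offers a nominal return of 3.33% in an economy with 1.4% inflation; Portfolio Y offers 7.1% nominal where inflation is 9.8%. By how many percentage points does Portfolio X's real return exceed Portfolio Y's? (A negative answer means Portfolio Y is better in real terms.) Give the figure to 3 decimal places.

Portfolio X real return: 1.0333/1.014 − 1 = 1.9034%.
Portfolio Y real return: 1.071/1.098 − 1 = -2.4590%.
Difference: 1.9034 − (-2.4590) = 4.3624 pp.

4.362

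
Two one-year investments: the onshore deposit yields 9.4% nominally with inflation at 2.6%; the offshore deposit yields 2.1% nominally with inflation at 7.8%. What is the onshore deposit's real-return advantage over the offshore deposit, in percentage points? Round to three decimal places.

The onshore deposit real return: 1.094/1.026 − 1 = 6.6277%.
The offshore deposit real return: 1.021/1.078 − 1 = -5.2876%.
Difference: 6.6277 − (-5.2876) = 11.9153 pp.

11.915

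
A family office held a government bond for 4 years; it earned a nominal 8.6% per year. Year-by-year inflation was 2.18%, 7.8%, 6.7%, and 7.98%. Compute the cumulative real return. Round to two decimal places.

Cumulative inflation factor: 1.0218 × 1.078 × 1.067 × 1.0798 ≈ 1.26909.
Nominal growth factor: 1.39097. Real growth factor = 1.39097 / 1.26909 ≈ 1.09604.
Total real return ≈ 9.6041%.

9.60%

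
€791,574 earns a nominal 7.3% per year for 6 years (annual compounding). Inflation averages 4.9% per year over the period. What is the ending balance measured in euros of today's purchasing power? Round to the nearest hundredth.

Nominal value at maturity: €791,574 × (1 + 7.3%)^6 ≈ €1,208,063.75.
Price-level factor over 6 years: (1 + 4.9%)^6 ≈ 1.3324561607.
The maturity value deflated by that factor is the answer in today's purchasing power.

€906,644.28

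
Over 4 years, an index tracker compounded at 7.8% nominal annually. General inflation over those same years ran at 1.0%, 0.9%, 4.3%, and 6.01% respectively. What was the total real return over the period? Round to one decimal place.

19.8%

Cumulative inflation factor: 1.010 × 1.009 × 1.043 × 1.0601 ≈ 1.12679.
Nominal growth factor: 1.35044. Real growth factor = 1.35044 / 1.12679 ≈ 1.19848.
Total real return ≈ 19.8482%.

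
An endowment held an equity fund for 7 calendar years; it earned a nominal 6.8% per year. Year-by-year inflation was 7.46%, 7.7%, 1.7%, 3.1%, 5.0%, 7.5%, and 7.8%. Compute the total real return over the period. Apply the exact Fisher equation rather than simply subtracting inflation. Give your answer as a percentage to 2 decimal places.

7.33%

Cumulative inflation factor: 1.0746 × 1.077 × 1.017 × 1.031 × 1.050 × 1.075 × 1.078 ≈ 1.47659.
Nominal growth factor: 1.58489. Real growth factor = 1.58489 / 1.47659 ≈ 1.07335.
Total real return ≈ 7.3347%.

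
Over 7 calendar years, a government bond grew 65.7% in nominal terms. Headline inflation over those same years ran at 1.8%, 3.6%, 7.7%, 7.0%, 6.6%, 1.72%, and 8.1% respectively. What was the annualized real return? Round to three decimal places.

Cumulative inflation factor: 1.018 × 1.036 × 1.077 × 1.070 × 1.066 × 1.0172 × 1.081 ≈ 1.42461.
Nominal growth factor: 1.65700. Real growth factor = 1.65700 / 1.42461 ≈ 1.16312.
Annualized: 1.16312^(1/7) − 1 ≈ 0.02182.

2.182%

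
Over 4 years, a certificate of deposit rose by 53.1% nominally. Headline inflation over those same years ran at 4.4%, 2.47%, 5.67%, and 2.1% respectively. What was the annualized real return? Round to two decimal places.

Cumulative inflation factor: 1.044 × 1.0247 × 1.0567 × 1.021 ≈ 1.15418.
Nominal growth factor: 1.53100. Real growth factor = 1.53100 / 1.15418 ≈ 1.32648.
Annualized: 1.32648^(1/4) − 1 ≈ 0.07319.

7.32%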